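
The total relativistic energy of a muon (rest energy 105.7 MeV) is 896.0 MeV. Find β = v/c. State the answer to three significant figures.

0.993

Total energy E = γmc² gives γ = 896.0/105.7 = 8.4768.
Hence β = √(1 − 1/γ²) = √(1 − 0.0139167) = √0.9860833 = 0.993.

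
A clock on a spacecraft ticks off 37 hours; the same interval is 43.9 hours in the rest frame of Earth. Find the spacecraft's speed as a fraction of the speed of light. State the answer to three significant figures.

γ = Δt/Δτ = 43.9/37 = 1.1865.
β = √(1 − 1/γ²) = √(1 − 0.710337) = √0.289663 = 0.538.

0.538c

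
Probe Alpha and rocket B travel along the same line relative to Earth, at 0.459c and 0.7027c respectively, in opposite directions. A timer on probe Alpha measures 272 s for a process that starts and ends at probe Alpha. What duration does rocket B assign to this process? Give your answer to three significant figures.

Transform probe Alpha's velocity into rocket B's frame: (0.459 + 0.7027)/(1 + 0.459·0.7027) = 1.1617/1.3225393, so the relative speed is 0.87839c.
At |u| = 0.87839c, γ = (1 − 0.771569)^(−1/2) = 2.0923.
The clock on probe Alpha records proper time, so rocket B measures Δt = γΔτ = 2.0923 × 272 = 569 s.

569 s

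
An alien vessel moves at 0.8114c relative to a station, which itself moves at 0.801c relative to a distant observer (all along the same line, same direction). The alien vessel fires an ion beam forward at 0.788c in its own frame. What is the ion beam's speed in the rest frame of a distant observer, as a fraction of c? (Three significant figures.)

0.997c

Compose velocities in two stages. Stage 1 (into S'): u₁ = (0.788+0.8114)/(1+0.788×0.8114) = 0.97561.
Stage 2 (into S): u = (0.97561+0.801)/(1+0.97561×0.801) = 0.99728, so the speed is 0.997c.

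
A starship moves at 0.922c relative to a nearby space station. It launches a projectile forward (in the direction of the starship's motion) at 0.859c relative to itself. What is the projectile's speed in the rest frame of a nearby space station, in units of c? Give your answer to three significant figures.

0.994c

Relativistic velocity addition: u = (u' + v)/(1 + u'v/c²), with u' = 0.859c and v = 0.922c.
Numerator: 0.859 + 0.922 = 1.781. Denominator: 1 + (0.859)(0.922) = 1.791998.
u = 1.781/1.791998 = 0.99386, so the speed is 0.994c.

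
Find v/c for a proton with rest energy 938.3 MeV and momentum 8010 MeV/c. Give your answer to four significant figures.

pc/(mc²) = 8010/938.3 = 8.5367 = βγ = β/√(1−β²).
So β² = x²/(1 + x²) with x = 8.5367: x² = 72.8752, β² = 72.8752/73.8752 = 0.986464, β = 0.9932.

0.9932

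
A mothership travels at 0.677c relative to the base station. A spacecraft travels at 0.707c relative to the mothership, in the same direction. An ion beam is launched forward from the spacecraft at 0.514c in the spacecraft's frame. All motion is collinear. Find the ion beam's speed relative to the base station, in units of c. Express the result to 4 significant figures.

First combine the ion beam and spacecraft (S''→S'): u₁ = (0.514 + 0.707)/(1 + 0.514×0.707) = 1.221/1.363398 = 0.89556.
Then combine with the mothership (S'→S): u = (0.89556 + 0.677)/(1 + 0.89556×0.677) = 1.57256/1.60629412 = 0.979.

0.9790c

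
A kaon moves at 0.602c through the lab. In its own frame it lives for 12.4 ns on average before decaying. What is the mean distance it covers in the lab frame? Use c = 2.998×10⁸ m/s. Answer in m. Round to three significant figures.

2.80 m

With β = 0.602, γ = 1/√(1 − 0.602²) = 1/√0.637596 = 1.2524.
Lab-frame lifetime: Δt = γτ = 1.2524 × 12.4 ns = 15.53 ns.
Distance: d = vΔt = 0.602 × 2.998×10⁸ m/s × 1.5530×10^-8 s = 2.80 m.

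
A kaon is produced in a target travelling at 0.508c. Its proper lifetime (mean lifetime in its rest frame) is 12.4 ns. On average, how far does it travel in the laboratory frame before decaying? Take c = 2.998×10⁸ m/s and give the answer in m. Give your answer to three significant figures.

2.19 m

With β = 0.508, γ = 1/√(1 − 0.508²) = 1/√0.741936 = 1.161.
Lab-frame lifetime: Δt = γτ = 1.161 × 12.4 ns = 14.396 ns.
Distance: d = vΔt = 0.508 × 2.998×10⁸ m/s × 1.4396×10^-8 s = 2.19 m.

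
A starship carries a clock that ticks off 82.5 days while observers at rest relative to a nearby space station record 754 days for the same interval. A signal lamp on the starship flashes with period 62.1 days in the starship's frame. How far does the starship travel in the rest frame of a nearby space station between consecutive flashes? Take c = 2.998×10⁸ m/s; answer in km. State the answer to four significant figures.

The time-dilation ratio gives γ = 754/82.5 = 9.13939.
β = √(1 − 1/γ²) = 0.994. Lab-frame period = γτ = 9.13939×62.1 days = 567.56 days. Distance = βc × γτ = 0.994 × 2.998×10⁸ m/s × 49037184 s = 1.4613×10^16 m = 1.461×10^13 km.

1.461×10^13 km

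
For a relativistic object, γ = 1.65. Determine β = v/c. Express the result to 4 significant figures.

β = √(1 − 1/γ²) = √(1 − 1/2.7225) = √0.632691 = 0.7954.

0.7954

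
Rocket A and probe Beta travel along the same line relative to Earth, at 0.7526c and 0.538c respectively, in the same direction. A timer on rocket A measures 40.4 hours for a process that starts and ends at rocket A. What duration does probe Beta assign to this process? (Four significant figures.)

The velocity of rocket A relative to probe Beta is (0.7526 − 0.538)c / (1 − 0.7526×0.538) = 0.36061c; relative speed 0.36061c.
γ for this relative speed: γ = 1/√(1 − 0.13004) = 1.0721.
The clock on rocket A records proper time, so probe Beta measures Δt = γΔτ = 1.0721 × 40.4 = 43.31 hours.

43.31 hours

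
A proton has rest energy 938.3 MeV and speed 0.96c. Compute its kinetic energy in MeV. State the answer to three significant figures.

2410 MeV

γ = 1/√(1 − β²) = 1/√(1 − 0.9216) = 1/√0.0784 = 1/0.28 = 3.5714.
Kinetic energy: K = (γ − 1)mc² = (3.5714 − 1) × 938.3 MeV = 2.5714 × 938.3 = 2410 MeV.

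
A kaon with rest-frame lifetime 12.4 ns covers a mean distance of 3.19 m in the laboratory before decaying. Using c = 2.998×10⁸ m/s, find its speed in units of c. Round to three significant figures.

0.651c

Let x = d/(cτ) = 3.190 m / (2.998×10⁸ m/s × 1.240×10^-8 s) = 0.8581. Since d = βγcτ, x = βγ = β/√(1−β²).
Solving: β² = x²/(1+x²) = 0.736336/1.736336 = 0.424075, so β = 0.651.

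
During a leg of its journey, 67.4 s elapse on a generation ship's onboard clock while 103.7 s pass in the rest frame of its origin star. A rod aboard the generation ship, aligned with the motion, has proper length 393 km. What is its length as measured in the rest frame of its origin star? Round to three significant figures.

The time-dilation ratio gives γ = 103.7/67.4 = 1.53858.
The rod contracts by the same γ: 393 km / 1.53858 = 255 km.

255 km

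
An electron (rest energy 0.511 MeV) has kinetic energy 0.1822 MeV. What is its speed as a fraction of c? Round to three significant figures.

0.676c

γ = 1 + K/(mc²) = 1 + 0.1822/0.511 = 1.3566.
β = √(1 − 1/γ²) = √(1 − 0.543371) = √0.456629 = 0.676.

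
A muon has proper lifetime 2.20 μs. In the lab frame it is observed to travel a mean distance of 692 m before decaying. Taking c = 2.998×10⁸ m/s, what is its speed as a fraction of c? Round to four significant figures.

Let x = d/(cτ) = 692.0 m / (2.998×10⁸ m/s × 2.200×10^-6 s) = 1.0492. Since d = βγcτ, x = βγ = β/√(1−β²).
Solving: β² = x²/(1+x²) = 1.10082/2.10082 = 0.523995, so β = 0.7239.

0.7239c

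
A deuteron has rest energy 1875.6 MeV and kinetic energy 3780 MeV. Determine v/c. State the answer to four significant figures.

γ = 1 + K/(mc²) = 1 + 3780/1875.6 = 3.0154.
β = √(1 − 1/γ²) = √(1 − 0.109979) = √0.890021 = 0.9434.

0.9434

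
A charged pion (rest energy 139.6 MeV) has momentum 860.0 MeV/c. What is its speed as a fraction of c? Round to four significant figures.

βγ = pc/(mc²) = 860.0/139.6 = 6.1605.
Since γ² = 1 + (βγ)² = 38.9518, γ = √38.9518 = 6.24114, and β = (βγ)/γ = 6.1605/6.24114 = 0.9871.

0.9871c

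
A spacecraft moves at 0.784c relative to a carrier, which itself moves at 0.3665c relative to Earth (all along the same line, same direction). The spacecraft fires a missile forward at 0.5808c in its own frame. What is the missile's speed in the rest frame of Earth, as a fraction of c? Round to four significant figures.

0.9707c

First combine the missile and spacecraft (S''→S'): u₁ = (0.5808 + 0.784)/(1 + 0.5808×0.784) = 1.3648/1.4553472 = 0.93778.
Then combine with the carrier (S'→S): u = (0.93778 + 0.3665)/(1 + 0.93778×0.3665) = 1.30428/1.34369637 = 0.97067.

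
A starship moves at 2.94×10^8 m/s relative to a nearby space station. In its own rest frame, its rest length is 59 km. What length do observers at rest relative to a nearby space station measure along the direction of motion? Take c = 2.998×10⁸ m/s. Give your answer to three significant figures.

β = v/c = (2.94×10^8 m/s)/(2.998×10⁸ m/s) = 0.980654.
β² = 0.9616823, so γ = 1/√0.03831773 = 5.1086.
Along the direction of motion the measured length is L₀/γ = 59/5.1086 = 11.5 km.

11.5 km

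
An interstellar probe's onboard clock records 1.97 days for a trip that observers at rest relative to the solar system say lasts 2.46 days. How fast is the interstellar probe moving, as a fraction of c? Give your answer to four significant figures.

γ = Δt/Δτ = 2.46/1.97 = 1.2487.
β = √(1 − 1/γ²) = √(1 − 0.641333) = √0.358667 = 0.5989.

0.5989c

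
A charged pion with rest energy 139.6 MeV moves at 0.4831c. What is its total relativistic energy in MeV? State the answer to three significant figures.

159 MeV

With β = 0.4831, γ = 1/√(1 − 0.4831²) = 1/√0.76661439 = 1.1421.
Total energy: E = γmc² = 1.1421 × 139.6 MeV = 159 MeV.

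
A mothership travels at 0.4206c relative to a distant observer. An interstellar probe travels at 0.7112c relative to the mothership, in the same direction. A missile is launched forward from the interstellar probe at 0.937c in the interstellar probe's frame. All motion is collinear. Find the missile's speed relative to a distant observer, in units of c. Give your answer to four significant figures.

0.9955c

Apply u = (u'+v)/(1+u'v) twice. Missile in the mothership frame: (0.937+0.7112)/(1+0.937·0.7112) = 1.6482/1.6663944 = 0.98908c.
That velocity, transformed to the rest frame of a distant observer: (0.98908+0.4206)/(1+0.98908·0.4206) = 1.40968/1.416007048 = 0.99553c.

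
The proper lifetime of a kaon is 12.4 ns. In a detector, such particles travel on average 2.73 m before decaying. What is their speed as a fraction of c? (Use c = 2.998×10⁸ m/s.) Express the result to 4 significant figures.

0.5919c

Let x = d/(cτ) = 2.730 m / (2.998×10⁸ m/s × 1.240×10^-8 s) = 0.73436. Since d = βγcτ, x = βγ = β/√(1−β²).
Solving: β² = x²/(1+x²) = 0.539285/1.539285 = 0.350348, so β = 0.5919.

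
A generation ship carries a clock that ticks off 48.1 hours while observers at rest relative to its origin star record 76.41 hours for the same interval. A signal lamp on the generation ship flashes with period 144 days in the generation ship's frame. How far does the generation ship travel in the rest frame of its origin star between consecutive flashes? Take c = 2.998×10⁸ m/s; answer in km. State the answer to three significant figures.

4.60×10^12 km

From Δt = γΔτ: γ = 76.41/48.1 = 1.58857.
β = √(1 − 1/γ²) = 0.777. Lab-frame period = γτ = 1.58857×144 days = 228.75 days. Distance = βc × γτ = 0.777 × 2.998×10⁸ m/s × 19764000 s = 4.6039×10^15 m = 4.60×10^12 km.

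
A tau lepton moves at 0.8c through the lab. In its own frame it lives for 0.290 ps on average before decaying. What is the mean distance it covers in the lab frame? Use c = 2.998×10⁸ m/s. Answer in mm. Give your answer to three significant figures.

0.116 mm

With β = 0.8, γ = 1/√(1 − 0.8²) = 1/√0.36 = 1.6667.
Lab-frame lifetime: Δt = γτ = 1.6667 × 0.290 ps = 0.48334 ps.
Distance: d = vΔt = 0.8 × 2.998×10⁸ m/s × 4.8334×10^-13 s = 1.16×10^-4 m = 0.116 mm.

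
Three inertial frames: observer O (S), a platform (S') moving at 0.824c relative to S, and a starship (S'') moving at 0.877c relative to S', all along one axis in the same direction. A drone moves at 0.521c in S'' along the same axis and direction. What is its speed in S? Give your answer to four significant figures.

0.9960c

First combine the drone and starship (S''→S'): u₁ = (0.521 + 0.877)/(1 + 0.521×0.877) = 1.398/1.456917 = 0.95956.
Then combine with the platform (S'→S): u = (0.95956 + 0.824)/(1 + 0.95956×0.824) = 1.78356/1.79067744 = 0.99603.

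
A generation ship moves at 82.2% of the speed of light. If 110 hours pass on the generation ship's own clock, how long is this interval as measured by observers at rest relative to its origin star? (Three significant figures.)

γ = 1/√(1 − β²) = 1/√(1 − 0.675684) = 1/√0.324316 = 1/0.569487 = 1.756.
Time dilation: Δt = γ·Δτ = 1.756 × 110 = 193 hours.

193 hours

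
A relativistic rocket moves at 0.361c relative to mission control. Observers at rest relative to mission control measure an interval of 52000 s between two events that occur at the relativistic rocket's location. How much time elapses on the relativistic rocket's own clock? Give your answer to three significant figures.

48500 s

β² = 0.130321, so γ = 1/√0.869679 = 1.0723.
The relativistic rocket's clock runs slow as seen from mission control, so Δτ = Δt/γ = 52000/1.0723 = 48500 s.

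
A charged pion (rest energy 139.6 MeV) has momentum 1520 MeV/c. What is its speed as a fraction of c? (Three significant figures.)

pc/(mc²) = 1520/139.6 = 10.888 = βγ = β/√(1−β²).
So β² = x²/(1 + x²) with x = 10.888: x² = 118.549, β² = 118.549/119.549 = 0.991635, β = 0.996.

0.996c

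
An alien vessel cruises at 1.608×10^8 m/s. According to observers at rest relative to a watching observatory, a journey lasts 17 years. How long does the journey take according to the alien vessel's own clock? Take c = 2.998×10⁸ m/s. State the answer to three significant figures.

β = v/c = (1.608×10^8 m/s)/(2.998×10⁸ m/s) = 0.536358.
With β = 0.536358, γ = 1/√(1 − 0.536358²) = 1/√0.7123201 = 1.1848.
The alien vessel's clock runs slow as seen from a watching observatory, so Δτ = Δt/γ = 17/1.1848 = 14.3 years.

14.3 years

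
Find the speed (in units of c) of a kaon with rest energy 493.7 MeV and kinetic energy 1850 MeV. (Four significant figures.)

K = (γ−1)mc², so γ = 1 + 1850/493.7 = 4.7472.
Then v/c = √(1 − γ⁻²) = √(1 − 0.0443736) = √0.9556264 = 0.9776.

0.9776c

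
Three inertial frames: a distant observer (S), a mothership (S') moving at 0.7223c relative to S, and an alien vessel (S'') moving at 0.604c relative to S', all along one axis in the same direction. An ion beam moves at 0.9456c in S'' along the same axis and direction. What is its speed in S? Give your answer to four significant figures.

0.9978c

First combine the ion beam and alien vessel (S''→S'): u₁ = (0.9456 + 0.604)/(1 + 0.9456×0.604) = 1.5496/1.5711424 = 0.98629.
Then combine with the mothership (S'→S): u = (0.98629 + 0.7223)/(1 + 0.98629×0.7223) = 1.70859/1.712397267 = 0.99778.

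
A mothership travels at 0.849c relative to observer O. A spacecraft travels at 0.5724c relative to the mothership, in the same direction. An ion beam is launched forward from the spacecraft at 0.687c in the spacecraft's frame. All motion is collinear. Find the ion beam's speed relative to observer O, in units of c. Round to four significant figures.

First combine the ion beam and spacecraft (S''→S'): u₁ = (0.687 + 0.5724)/(1 + 0.687×0.5724) = 1.2594/1.3932388 = 0.90394.
Then combine with the mothership (S'→S): u = (0.90394 + 0.849)/(1 + 0.90394×0.849) = 1.75294/1.76744506 = 0.99179.

0.9918c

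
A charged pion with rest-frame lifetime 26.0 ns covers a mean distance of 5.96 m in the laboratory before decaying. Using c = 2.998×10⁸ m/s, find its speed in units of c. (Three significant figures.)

0.607c

Lab distance = (lab lifetime)·v = γτ·βc, so βγ = d/(cτ) = 5.960/(2.998×10⁸ × 2.600×10^-8) = 0.76461.
With βγ = 0.76461: γ² = 1 + (βγ)² = 1.584628, and β = (βγ)/γ = 0.76461/1.25882 = 0.607.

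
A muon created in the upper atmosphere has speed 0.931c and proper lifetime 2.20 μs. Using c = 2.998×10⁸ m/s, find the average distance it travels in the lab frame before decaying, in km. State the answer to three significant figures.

1.68 km

Lorentz factor: γ = (1 − 0.866761)^(−1/2) = 2.7396.
Lab-frame lifetime: Δt = γτ = 2.7396 × 2.20 μs = 6.0271 μs.
Distance: d = vΔt = 0.931 × 2.998×10⁸ m/s × 6.0271×10^-6 s = 1680 m = 1.68 km.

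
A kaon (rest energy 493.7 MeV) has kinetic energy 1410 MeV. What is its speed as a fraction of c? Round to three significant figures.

0.966c

K = (γ−1)mc², so γ = 1 + 1410/493.7 = 3.856.
Then v/c = √(1 − γ⁻²) = √(1 − 0.0672552) = √0.9327448 = 0.966.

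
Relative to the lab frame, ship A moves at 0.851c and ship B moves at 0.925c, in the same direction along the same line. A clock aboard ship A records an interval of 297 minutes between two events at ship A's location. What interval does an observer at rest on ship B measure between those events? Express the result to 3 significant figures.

The velocity of ship A relative to ship B is (0.851 − 0.925)c / (1 − 0.851×0.925) = −0.3477c; relative speed 0.3477c.
γ for this relative speed: γ = 1/√(1 − 0.120895) = 1.0665.
The clock on ship A records proper time, so ship B measures Δt = γΔτ = 1.0665 × 297 = 317 minutes.

317 minutes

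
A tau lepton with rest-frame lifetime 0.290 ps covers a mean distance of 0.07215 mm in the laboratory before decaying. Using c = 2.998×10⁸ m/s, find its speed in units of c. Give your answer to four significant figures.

Lab distance = (lab lifetime)·v = γτ·βc, so βγ = d/(cτ) = 7.215×10^-5/(2.998×10⁸ × 2.900×10^-13) = 0.82986.
With βγ = 0.82986: γ² = 1 + (βγ)² = 1.688668, and β = (βγ)/γ = 0.82986/1.29949 = 0.6386.

0.6386c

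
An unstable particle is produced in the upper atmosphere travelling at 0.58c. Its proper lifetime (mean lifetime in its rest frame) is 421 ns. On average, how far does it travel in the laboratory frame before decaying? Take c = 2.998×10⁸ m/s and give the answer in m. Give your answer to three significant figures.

With β = 0.58, γ = 1/√(1 − 0.58²) = 1/√0.6636 = 1.2276.
Lab-frame lifetime: Δt = γτ = 1.2276 × 421 ns = 516.82 ns.
Distance: d = vΔt = 0.58 × 2.998×10⁸ m/s × 5.1682×10^-7 s = 89.9 m.

89.9 m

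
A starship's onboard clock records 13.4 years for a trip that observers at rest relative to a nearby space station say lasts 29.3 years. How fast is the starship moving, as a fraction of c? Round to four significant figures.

γ = Δt/Δτ = 29.3/13.4 = 2.1866.
β = √(1 − 1/γ²) = √(1 − 0.209152) = √0.790848 = 0.8893.

0.8893c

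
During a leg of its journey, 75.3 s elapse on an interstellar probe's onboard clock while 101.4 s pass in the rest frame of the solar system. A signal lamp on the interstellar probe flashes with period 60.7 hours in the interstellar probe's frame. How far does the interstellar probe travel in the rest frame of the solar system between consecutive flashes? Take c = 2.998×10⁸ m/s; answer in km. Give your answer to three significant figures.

5.91×10^10 km

From Δt = γΔτ: γ = 101.4/75.3 = 1.34661.
β = √(1 − 1/γ²) = 0.66973. Lab-frame period = γτ = 1.34661×60.7 hours = 81.739 hours. Distance = βc × γτ = 0.66973 × 2.998×10⁸ m/s × 294260.4 s = 5.9083×10^13 m = 5.91×10^10 km.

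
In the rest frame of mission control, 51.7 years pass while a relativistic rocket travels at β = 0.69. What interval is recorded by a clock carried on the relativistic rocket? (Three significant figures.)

37.4 years

β² = 0.4761, so γ = 1/√0.5239 = 1.3816.
The relativistic rocket's clock runs slow as seen from mission control, so Δτ = Δt/γ = 51.7/1.3816 = 37.4 years.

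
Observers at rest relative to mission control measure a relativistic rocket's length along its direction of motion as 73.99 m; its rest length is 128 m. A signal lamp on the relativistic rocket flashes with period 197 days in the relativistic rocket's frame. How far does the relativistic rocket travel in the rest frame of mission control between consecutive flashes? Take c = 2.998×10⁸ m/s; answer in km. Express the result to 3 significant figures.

7.20×10^12 km

From L = L₀/γ: γ = 128/73.99 = 1.72996.
β = √(1 − 1/γ²) = 0.816. Lab-frame period = γτ = 1.72996×197 days = 340.8 days. Distance = βc × γτ = 0.816 × 2.998×10⁸ m/s × 29445120 s = 7.2034×10^15 m = 7.20×10^12 km.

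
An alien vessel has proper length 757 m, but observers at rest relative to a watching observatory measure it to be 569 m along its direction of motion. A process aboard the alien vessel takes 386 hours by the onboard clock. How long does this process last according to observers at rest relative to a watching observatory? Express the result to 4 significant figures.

513.5 hours

From L = L₀/γ: γ = 757/569 = 1.3304.
The same γ dilates the second interval: 1.3304 × 386 hours = 513.5 hours.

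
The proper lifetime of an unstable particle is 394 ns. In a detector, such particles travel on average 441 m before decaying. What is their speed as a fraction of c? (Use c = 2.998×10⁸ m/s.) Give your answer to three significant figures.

0.966c

Let x = d/(cτ) = 441.0 m / (2.998×10⁸ m/s × 3.940×10^-7 s) = 3.7335. Since d = βγcτ, x = βγ = β/√(1−β²).
Solving: β² = x²/(1+x²) = 13.939/14.939 = 0.933061, so β = 0.966.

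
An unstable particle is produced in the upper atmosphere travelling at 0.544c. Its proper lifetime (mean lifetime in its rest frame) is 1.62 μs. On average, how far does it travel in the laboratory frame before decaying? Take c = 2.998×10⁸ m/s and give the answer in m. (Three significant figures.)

γ = 1/√(1 − β²) = 1/√(1 − 0.295936) = 1/√0.704064 = 1/0.839085 = 1.1918.
Lab-frame lifetime: Δt = γτ = 1.1918 × 1.62 μs = 1.9307 μs.
Distance: d = vΔt = 0.544 × 2.998×10⁸ m/s × 1.9307×10^-6 s = 315 m.

315 m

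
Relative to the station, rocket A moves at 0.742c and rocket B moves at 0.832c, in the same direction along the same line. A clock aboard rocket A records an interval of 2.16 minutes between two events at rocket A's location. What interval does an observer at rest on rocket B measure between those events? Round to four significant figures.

Speed of rocket A in rocket B's frame: u = (v_A − v_B)/(1 − v_A v_B/c²) = (0.742 − 0.832)/(1 − 0.742×0.832) = −0.09/0.382656 = −0.2352; |u| = 0.2352c.
γ for this relative speed: γ = 1/√(1 − 0.055319) = 1.0289.
The clock on rocket A records proper time, so rocket B measures Δt = γΔτ = 1.0289 × 2.16 = 2.222 minutes.

2.222 minutes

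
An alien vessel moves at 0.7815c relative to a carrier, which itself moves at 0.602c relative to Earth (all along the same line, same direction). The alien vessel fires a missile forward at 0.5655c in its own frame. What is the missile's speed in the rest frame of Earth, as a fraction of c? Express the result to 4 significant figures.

First combine the missile and alien vessel (S''→S'): u₁ = (0.5655 + 0.7815)/(1 + 0.5655×0.7815) = 1.347/1.44193825 = 0.93416.
Then combine with the carrier (S'→S): u = (0.93416 + 0.602)/(1 + 0.93416×0.602) = 1.53616/1.56236432 = 0.98323.

0.9832c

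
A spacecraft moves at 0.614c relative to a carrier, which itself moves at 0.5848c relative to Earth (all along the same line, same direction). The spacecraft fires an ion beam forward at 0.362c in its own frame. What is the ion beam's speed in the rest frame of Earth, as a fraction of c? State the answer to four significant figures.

Compose velocities in two stages. Stage 1 (into S'): u₁ = (0.362+0.614)/(1+0.362×0.614) = 0.79852.
Stage 2 (into S): u = (0.79852+0.5848)/(1+0.79852×0.5848) = 0.94297, so the speed is 0.9430c.

0.9430c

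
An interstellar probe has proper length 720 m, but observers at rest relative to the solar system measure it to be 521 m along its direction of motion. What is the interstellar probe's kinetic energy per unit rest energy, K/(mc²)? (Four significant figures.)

Length contraction gives γ = L₀/L = 720/521 = 1.38196.
Since K = (γ−1)mc², K/(mc²) = 1.38196 − 1 = 0.3820.

0.3820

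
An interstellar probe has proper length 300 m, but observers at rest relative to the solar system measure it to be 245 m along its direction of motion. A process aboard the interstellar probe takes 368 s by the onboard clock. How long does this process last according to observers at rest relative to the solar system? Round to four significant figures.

From L = L₀/γ: γ = 300/245 = 1.22449.
The same γ dilates the second interval: 1.22449 × 368 s = 450.6 s.

450.6 s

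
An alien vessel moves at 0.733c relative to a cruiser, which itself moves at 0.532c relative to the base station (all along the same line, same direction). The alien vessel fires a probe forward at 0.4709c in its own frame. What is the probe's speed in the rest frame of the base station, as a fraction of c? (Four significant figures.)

0.9667c

First combine the probe and alien vessel (S''→S'): u₁ = (0.4709 + 0.733)/(1 + 0.4709×0.733) = 1.2039/1.3451697 = 0.89498.
Then combine with the cruiser (S'→S): u = (0.89498 + 0.532)/(1 + 0.89498×0.532) = 1.42698/1.47612936 = 0.9667.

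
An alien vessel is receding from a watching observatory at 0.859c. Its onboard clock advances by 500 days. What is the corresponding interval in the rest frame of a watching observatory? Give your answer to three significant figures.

977 days

With β = 0.859, γ = 1/√(1 − 0.859²) = 1/√0.262119 = 1.9532.
The onboard clock measures proper time, so the interval in the rest frame of a watching observatory is dilated: Δt = γ·Δτ = 1.9532 × 500 days = 977 days.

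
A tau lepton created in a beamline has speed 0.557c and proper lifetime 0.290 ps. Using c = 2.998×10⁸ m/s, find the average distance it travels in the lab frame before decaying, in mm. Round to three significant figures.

0.0583 mm

γ = 1/√(1 − β²) = 1/√(1 − 0.310249) = 1/√0.689751 = 1/0.830512 = 1.2041.
Lab-frame lifetime: Δt = γτ = 1.2041 × 0.290 ps = 0.34919 ps.
Distance: d = vΔt = 0.557 × 2.998×10⁸ m/s × 3.4919×10^-13 s = 5.83×10^-5 m = 0.0583 mm.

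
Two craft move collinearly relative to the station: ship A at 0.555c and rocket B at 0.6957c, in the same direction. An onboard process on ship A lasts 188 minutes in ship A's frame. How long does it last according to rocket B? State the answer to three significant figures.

Speed of ship A in rocket B's frame: u = (v_A − v_B)/(1 − v_A v_B/c²) = (0.555 − 0.6957)/(1 − 0.555×0.6957) = −0.1407/0.6138865 = −0.2292; |u| = 0.2292c.
At |u| = 0.2292c, γ = (1 − 0.0525326)^(−1/2) = 1.0273.
Ship A's interval is proper; time dilation gives Δt_B = γΔτ = 1.0273 × 188 minutes = 193 minutes.

193 minutes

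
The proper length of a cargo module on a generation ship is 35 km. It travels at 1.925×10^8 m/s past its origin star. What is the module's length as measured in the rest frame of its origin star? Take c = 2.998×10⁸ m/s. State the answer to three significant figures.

β = v/c = (1.925×10^8 m/s)/(2.998×10⁸ m/s) = 0.642095.
γ = 1/√(1 − β²) = 1/√(1 − 0.412286) = 1/√0.587714 = 1/0.766625 = 1.3044.
Along the direction of motion the measured length is L₀/γ = 35/1.3044 = 26.8 km.

26.8 km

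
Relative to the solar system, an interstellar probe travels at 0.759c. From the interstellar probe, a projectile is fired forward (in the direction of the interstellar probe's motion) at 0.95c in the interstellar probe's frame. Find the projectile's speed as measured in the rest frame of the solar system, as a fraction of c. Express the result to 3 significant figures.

0.993c

Relativistic velocity addition: u = (u' + v)/(1 + u'v/c²), with u' = 0.95c and v = 0.759c.
Numerator: 0.95 + 0.759 = 1.709. Denominator: 1 + (0.95)(0.759) = 1.72105.
u = 1.709/1.72105 = 0.993, so the speed is 0.993c.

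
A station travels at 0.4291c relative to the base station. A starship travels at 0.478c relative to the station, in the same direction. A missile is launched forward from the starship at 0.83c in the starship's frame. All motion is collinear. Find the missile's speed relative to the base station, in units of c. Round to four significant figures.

0.9741c

Apply u = (u'+v)/(1+u'v) twice. Missile in the station frame: (0.83+0.478)/(1+0.83·0.478) = 1.308/1.39674 = 0.93647c.
That velocity, transformed to the rest frame of the base station: (0.93647+0.4291)/(1+0.93647·0.4291) = 1.36557/1.401839277 = 0.97413c.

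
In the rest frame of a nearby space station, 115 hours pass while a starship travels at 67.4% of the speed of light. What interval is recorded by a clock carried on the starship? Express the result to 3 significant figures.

Lorentz factor: γ = (1 − 0.454276)^(−1/2) = 1.3537.
The starship's clock runs slow as seen from a nearby space station, so Δτ = Δt/γ = 115/1.3537 = 85.0 hours.

85.0 hours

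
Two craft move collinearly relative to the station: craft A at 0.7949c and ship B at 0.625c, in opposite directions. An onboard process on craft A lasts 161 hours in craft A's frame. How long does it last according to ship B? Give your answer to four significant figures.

508.8 hours

Transform craft A's velocity into ship B's frame: (0.7949 + 0.625)/(1 + 0.7949·0.625) = 1.4199/1.4968125, so the relative speed is 0.94862c.
At |u| = 0.94862c, γ = (1 − 0.89988)^(−1/2) = 3.1604.
Craft A's interval is proper; time dilation gives Δt_B = γΔτ = 3.1604 × 161 hours = 508.8 hours.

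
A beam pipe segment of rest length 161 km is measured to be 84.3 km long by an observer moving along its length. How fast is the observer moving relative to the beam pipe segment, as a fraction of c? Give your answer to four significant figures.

0.8520c

Length contraction gives γ = L₀/L = 161/84.3 = 1.9098.
β = √(1 − 1/γ²) = √0.725827 = 0.8520.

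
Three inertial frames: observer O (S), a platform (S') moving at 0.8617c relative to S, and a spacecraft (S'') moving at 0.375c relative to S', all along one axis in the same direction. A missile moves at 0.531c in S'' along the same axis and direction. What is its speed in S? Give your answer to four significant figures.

0.9795c

Apply u = (u'+v)/(1+u'v) twice. Missile in the platform frame: (0.531+0.375)/(1+0.531·0.375) = 0.906/1.199125 = 0.75555c.
That velocity, transformed to the rest frame of observer O: (0.75555+0.8617)/(1+0.75555·0.8617) = 1.61725/1.651057435 = 0.97952c.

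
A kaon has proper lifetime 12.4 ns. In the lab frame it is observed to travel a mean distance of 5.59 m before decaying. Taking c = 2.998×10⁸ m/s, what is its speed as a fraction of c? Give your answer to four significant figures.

0.8327c

Let x = d/(cτ) = 5.590 m / (2.998×10⁸ m/s × 1.240×10^-8 s) = 1.5037. Since d = βγcτ, x = βγ = β/√(1−β²).
Solving: β² = x²/(1+x²) = 2.26111/3.26111 = 0.693356, so β = 0.8327.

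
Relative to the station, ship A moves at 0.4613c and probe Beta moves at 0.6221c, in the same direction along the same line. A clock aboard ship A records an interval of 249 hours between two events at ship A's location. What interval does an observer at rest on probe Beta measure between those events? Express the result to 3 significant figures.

256 hours

The velocity of ship A relative to probe Beta is (0.4613 − 0.6221)c / (1 − 0.4613×0.6221) = −0.22552c; relative speed 0.22552c.
At |u| = 0.22552c, γ = (1 − 0.0508593)^(−1/2) = 1.0264.
Ship A's interval is proper; time dilation gives Δt_B = γΔτ = 1.0264 × 249 hours = 256 hours.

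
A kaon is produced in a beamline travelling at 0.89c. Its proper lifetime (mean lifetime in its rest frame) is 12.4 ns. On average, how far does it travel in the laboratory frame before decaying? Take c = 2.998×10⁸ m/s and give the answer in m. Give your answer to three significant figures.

7.26 m

γ = 1/√(1 − β²) = 1/√(1 − 0.7921) = 1/√0.2079 = 1/0.455961 = 2.1932.
Lab-frame lifetime: Δt = γτ = 2.1932 × 12.4 ns = 27.196 ns.
Distance: d = vΔt = 0.89 × 2.998×10⁸ m/s × 2.7196×10^-8 s = 7.26 m.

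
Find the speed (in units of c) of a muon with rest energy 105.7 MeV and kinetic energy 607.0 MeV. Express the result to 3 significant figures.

γ = 1 + K/(mc²) = 1 + 607.0/105.7 = 6.7427.
β = √(1 − 1/γ²) = √(1 − 0.0219954) = √0.9780046 = 0.989.

0.989c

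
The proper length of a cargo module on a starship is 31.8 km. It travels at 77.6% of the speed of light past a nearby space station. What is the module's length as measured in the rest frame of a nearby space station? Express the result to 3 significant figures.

γ = 1/√(1 − β²) = 1/√(1 − 0.602176) = 1/√0.397824 = 1/0.630733 = 1.5855.
Length contraction: L = L₀/γ = 31.8/1.5855 = 20.1 km.

20.1 km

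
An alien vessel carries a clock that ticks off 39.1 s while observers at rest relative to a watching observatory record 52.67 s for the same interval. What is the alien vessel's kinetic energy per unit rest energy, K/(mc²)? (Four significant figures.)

From Δt = γΔτ: γ = 52.67/39.1 = 1.34706.
K/(mc²) = γ − 1 = 1.34706 − 1 = 0.3471.

0.3471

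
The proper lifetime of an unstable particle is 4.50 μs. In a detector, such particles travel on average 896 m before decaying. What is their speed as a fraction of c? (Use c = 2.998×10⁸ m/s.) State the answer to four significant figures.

d = βγcτ ⇒ βγ = d/(cτ) = 896.0 m / (1349.1 m) = 0.66415.
β = (βγ)/√(1+(βγ)²) = 0.66415/√1.441095 = 0.5532.

0.5532c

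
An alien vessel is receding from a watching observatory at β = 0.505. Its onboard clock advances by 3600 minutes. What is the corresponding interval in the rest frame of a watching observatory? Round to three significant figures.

4170 minutes

γ = 1/√(1 − β²) = 1/√(1 − 0.255025) = 1/√0.744975 = 1/0.863119 = 1.1586.
Time dilation: Δt = γ·Δτ = 1.1586 × 3600 = 4170 minutes.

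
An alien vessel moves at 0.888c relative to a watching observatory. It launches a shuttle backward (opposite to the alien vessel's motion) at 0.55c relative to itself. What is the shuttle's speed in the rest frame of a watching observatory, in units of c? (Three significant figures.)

Relativistic velocity addition: u = (u' + v)/(1 + u'v/c²), with u' = −0.55c and v = 0.888c.
Numerator: −0.55 + 0.888 = 0.338. Denominator: 1 + (−0.55)(0.888) = 0.5116.
u = 0.338/0.5116 = 0.66067, so the speed is 0.661c.

0.661c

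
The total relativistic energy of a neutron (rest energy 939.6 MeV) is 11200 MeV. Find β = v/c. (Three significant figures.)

0.996

γ = E/(mc²) = 11200/939.6 = 11.92.
β = √(1 − 1/γ²) = √(1 − 0.00703797) = √0.99296203 = 0.996.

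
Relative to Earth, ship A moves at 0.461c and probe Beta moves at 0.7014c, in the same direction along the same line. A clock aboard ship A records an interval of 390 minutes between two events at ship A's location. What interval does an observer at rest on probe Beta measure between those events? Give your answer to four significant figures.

Speed of ship A in probe Beta's frame: u = (v_A − v_B)/(1 − v_A v_B/c²) = (0.461 − 0.7014)/(1 − 0.461×0.7014) = −0.2404/0.6766546 = −0.35528; |u| = 0.35528c.
At |u| = 0.35528c, γ = (1 − 0.126224)^(−1/2) = 1.0698.
The clock on ship A records proper time, so probe Beta measures Δt = γΔτ = 1.0698 × 390 = 417.2 minutes.

417.2 minutes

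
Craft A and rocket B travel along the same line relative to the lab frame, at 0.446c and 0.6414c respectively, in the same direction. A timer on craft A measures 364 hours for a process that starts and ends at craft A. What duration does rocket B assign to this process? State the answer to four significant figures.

Transform craft A's velocity into rocket B's frame: (0.446 − 0.6414)/(1 − 0.446·0.6414) = −0.1954/0.7139356, so the relative speed is 0.27369c.
γ for this relative speed: γ = 1/√(1 − 0.0749062) = 1.0397.
Craft A's interval is proper; time dilation gives Δt_B = γΔτ = 1.0397 × 364 hours = 378.5 hours.

378.5 hours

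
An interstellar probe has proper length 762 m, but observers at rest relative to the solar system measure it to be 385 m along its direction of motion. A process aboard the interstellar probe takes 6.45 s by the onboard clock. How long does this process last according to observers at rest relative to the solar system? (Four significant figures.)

12.77 s

From L = L₀/γ: γ = 762/385 = 1.97922.
The same γ dilates the second interval: 1.97922 × 6.45 s = 12.77 s.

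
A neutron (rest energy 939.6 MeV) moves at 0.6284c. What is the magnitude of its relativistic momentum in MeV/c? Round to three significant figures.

759 MeV/c

β² = 0.39488656, so γ = 1/√0.60511344 = 1.2855.
Momentum: p = γβ·mc = 1.2855 × 0.6284 × 939.6 MeV/c = 759 MeV/c.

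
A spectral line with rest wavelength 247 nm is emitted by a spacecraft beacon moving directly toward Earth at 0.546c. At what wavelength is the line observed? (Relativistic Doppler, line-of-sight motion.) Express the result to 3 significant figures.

134 nm

Relativistic Doppler for wavelength: λ_obs = λ_src · √((1−β)/(1+β)).
With β = 0.546: factor = √(0.454/1.546) = 0.54191.
λ_obs = 247 × 0.54191 = 134 nm.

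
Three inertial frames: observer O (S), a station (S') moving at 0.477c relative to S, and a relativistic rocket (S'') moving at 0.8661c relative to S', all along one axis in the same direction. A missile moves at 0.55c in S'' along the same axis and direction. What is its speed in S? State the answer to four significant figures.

First combine the missile and relativistic rocket (S''→S'): u₁ = (0.55 + 0.8661)/(1 + 0.55×0.8661) = 1.4161/1.476355 = 0.95919.
Then combine with the station (S'→S): u = (0.95919 + 0.477)/(1 + 0.95919×0.477) = 1.43619/1.45753363 = 0.98536.

0.9854c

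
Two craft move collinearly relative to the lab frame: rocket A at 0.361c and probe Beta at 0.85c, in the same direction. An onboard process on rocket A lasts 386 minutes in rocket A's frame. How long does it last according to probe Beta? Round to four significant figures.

Transform rocket A's velocity into probe Beta's frame: (0.361 − 0.85)/(1 − 0.361·0.85) = −0.489/0.69315, so the relative speed is 0.70548c.
At |u| = 0.70548c, γ = (1 − 0.497702)^(−1/2) = 1.411.
The clock on rocket A records proper time, so probe Beta measures Δt = γΔτ = 1.411 × 386 = 544.6 minutes.

544.6 minutes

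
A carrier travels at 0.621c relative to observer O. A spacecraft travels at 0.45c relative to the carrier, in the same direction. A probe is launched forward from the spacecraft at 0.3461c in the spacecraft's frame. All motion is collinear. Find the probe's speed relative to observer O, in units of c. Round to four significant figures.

0.9174c

Apply u = (u'+v)/(1+u'v) twice. Probe in the carrier frame: (0.3461+0.45)/(1+0.3461·0.45) = 0.7961/1.155745 = 0.68882c.
That velocity, transformed to the rest frame of observer O: (0.68882+0.621)/(1+0.68882·0.621) = 1.30982/1.42775722 = 0.9174c.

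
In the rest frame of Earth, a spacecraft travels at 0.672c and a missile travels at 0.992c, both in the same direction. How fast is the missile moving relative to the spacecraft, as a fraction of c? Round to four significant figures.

Transform to the spacecraft's frame: u' = (u − v)/(1 − uv/c²).
u' = (0.992 − 0.672)/(1 − 0.992×0.672) = 0.32/0.333376 = 0.95988.
Speed in the spacecraft's frame: 0.9599c (in the same direction).

0.9599c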